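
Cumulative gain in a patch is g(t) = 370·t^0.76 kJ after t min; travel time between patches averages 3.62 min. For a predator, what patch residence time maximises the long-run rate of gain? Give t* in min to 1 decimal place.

11.5 min

Maximise g(t)/(T+t): set derivative to zero → g'(t)(T+t) = g(t).
g'(t) = 0.76·370·t^-0.24. Setting 0.76·370·t^-0.24 = 370·t^0.76/(3.62+t) gives 0.76(3.62+t) = t, so 0.24·t = 0.76×3.62.
t* = 0.76×3.62/0.24 = 11.46 min.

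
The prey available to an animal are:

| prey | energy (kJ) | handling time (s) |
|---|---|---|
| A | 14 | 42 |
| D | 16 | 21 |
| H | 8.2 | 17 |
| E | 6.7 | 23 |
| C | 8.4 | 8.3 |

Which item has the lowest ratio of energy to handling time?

Profitability E/h (kJ/s): A = 14/42 = 0.333, D = 16/21 = 0.762, H = 8.2/17 = 0.482, E = 6.7/23 = 0.291, C = 8.4/8.3 = 1.01.
Ranked: C > D > H > A > E.

E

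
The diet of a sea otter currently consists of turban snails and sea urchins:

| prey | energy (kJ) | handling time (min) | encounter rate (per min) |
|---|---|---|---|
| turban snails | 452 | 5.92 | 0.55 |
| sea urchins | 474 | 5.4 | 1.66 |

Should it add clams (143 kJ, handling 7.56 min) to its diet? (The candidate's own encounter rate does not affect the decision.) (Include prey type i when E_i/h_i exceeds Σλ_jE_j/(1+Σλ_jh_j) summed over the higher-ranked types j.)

No

Intake rate on the current diet: R = (0.55×452 + 1.66×474) / (1 + 0.55×5.92 + 1.66×5.4) = 1035/13.22 = 78.32 kJ/min.
Profitability of clams: 143/7.56 = 18.92 kJ/min.
Since 18.92 < R, time spent handling clams is better spent searching.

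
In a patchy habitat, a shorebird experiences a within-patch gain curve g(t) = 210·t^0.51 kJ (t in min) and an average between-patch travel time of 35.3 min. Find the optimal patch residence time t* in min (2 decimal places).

36.74 min

Maximise g(t)/(T+t): set derivative to zero → g'(t)(T+t) = g(t).
g'(t) = 0.51·210·t^-0.49. Setting 0.51·210·t^-0.49 = 210·t^0.51/(35.3+t) gives 0.51(35.3+t) = t, so 0.49·t = 0.51×35.3.
t* = 0.51×35.3/0.49 = 36.74 min.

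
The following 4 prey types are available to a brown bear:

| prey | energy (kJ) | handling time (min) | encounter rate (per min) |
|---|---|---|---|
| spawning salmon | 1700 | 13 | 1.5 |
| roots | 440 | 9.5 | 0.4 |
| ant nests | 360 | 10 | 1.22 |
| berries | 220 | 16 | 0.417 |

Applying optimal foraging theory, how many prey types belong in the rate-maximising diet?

1

Rank by E/h (kJ/min): spawning salmon 131, roots 46.3, ant nests 36, berries 13.8. Include each in turn until the next type's E/h falls below the running intake rate.
Rate on top 1: 124.4. roots: 46.3 < 124.4 → exclude; stop.
Optimal diet: spawning salmon — 1 of 4 types.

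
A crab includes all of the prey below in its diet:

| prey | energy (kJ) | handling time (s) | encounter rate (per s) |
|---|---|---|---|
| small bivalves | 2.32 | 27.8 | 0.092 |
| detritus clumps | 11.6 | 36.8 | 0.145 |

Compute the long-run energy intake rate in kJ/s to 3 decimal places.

R = (0.092×2.32 + 0.145×11.6) / (1 + 0.092×27.8 + 0.145×36.8) = 1.895/8.894 = 0.2131 kJ/s.

0.213 kJ/s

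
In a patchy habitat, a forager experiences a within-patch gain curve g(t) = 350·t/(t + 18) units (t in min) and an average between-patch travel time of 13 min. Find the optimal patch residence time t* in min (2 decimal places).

By the marginal value theorem, leave when the instantaneous gain rate g'(t) equals the habitat-wide average g(t)/(T + t).
g'(t) = 350·18/(t + 18)². Setting 350·18/(t+18)² = 350t/[(t+18)(13+t)] gives 18(13+t) = t(t+18), so t² = 18×13 = 234.
t* = √234 = 15.3 min.

15.30 min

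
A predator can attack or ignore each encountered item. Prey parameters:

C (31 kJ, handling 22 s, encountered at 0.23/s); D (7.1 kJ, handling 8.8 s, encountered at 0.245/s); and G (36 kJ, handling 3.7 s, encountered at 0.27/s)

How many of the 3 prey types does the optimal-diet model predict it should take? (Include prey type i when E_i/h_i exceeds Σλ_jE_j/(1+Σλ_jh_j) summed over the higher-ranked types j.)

Rank by E/h (kJ/s): G 9.73, C 1.41, D 0.807. Include each in turn until the next type's E/h falls below the running intake rate.
Rate on top 1: 4.862. C: 1.41 < 4.862 → exclude; stop.
Optimal diet: G — 1 of 3 types.

1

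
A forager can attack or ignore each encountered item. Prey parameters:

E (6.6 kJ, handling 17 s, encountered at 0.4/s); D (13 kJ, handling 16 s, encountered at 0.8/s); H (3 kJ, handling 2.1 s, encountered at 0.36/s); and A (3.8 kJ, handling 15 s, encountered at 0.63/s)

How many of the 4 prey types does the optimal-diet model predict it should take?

Rank by E/h (kJ/s): H 1.43, D 0.812, E 0.388, A 0.253. Include each in turn until the next type's E/h falls below the running intake rate.
Rate on top 1: 0.615. D: 0.812 > 0.615 → include.
Rate on top 2: 0.7887. E: 0.388 < 0.7887 → exclude; stop.
Optimal diet: H, D — 2 of 4 types.

2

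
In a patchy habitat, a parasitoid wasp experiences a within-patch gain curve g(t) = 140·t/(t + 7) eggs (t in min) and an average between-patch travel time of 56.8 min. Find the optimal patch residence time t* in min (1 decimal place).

Optimal t* satisfies g'(t*) = g(t*)/(T + t*).
g'(t) = 140·7/(t + 7)². Setting 140·7/(t+7)² = 140t/[(t+7)(56.8+t)] gives 7(56.8+t) = t(t+7), so t² = 7×56.8 = 397.6.
t* = √397.6 = 19.94 min.

19.9 min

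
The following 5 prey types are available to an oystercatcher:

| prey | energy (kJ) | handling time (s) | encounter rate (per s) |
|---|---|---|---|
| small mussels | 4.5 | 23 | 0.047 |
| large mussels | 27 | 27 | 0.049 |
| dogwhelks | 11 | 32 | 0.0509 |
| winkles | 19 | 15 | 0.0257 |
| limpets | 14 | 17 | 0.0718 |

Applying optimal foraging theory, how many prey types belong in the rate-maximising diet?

3

Rank by E/h (kJ/s): winkles 1.27, large mussels 1, limpets 0.824, dogwhelks 0.344, small mussels 0.196. Include each in turn until the next type's E/h falls below the running intake rate.
Rate on top 1: 0.3524. large mussels: 1 > 0.3524 → include.
Rate on top 2: 0.6687. limpets: 0.824 > 0.6687 → include.
Rate on top 3: 0.7168. dogwhelks: 0.344 < 0.7168 → exclude; stop.
Optimal diet: winkles, large mussels, limpets — 3 of 5 types.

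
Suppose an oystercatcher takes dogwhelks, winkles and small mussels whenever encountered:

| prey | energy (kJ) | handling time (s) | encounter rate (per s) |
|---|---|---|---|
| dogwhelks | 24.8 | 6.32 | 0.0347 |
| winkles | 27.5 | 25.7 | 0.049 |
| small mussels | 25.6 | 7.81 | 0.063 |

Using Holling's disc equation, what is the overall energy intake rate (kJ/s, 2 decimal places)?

1.29 kJ/s

R = (0.0347×24.8 + 0.049×27.5 + 0.063×25.6) / (1 + 0.0347×6.32 + 0.049×25.7 + 0.063×7.81) = 3.821/2.971 = 1.286 kJ/s.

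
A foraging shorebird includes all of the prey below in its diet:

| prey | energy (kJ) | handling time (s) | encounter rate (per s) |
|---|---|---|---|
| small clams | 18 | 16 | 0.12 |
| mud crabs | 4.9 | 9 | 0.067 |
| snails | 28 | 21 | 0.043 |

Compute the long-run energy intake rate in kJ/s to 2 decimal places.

Energy encountered per unit search time: 0.12×18 + 0.067×4.9 + 0.043×28 = 3.692 kJ/s.
Handling time per unit search time: 0.12×16 + 0.067×9 + 0.043×21 = 3.426.
Rate = 3.692/(1 + 3.426) = 0.8342 kJ/s.

0.83 kJ/s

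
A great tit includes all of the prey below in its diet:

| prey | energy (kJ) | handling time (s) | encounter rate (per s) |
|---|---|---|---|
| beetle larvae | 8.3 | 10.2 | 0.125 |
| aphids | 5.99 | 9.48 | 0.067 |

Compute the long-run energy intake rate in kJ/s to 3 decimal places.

0.494 kJ/s

Energy encountered per unit search time: 0.125×8.3 + 0.067×5.99 = 1.439 kJ/s.
Handling time per unit search time: 0.125×10.2 + 0.067×9.48 = 1.91.
Rate = 1.439/(1 + 1.91) = 0.4944 kJ/s.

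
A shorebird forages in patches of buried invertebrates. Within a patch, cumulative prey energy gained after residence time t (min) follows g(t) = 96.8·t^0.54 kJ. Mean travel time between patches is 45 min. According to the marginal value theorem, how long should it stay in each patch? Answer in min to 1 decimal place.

52.8 min

Optimal t* satisfies g'(t*) = g(t*)/(T + t*).
g'(t) = 0.54·96.8·t^-0.46. Setting 0.54·96.8·t^-0.46 = 96.8·t^0.54/(45+t) gives 0.54(45+t) = t, so 0.46·t = 0.54×45.
t* = 0.54×45/0.46 = 52.83 min.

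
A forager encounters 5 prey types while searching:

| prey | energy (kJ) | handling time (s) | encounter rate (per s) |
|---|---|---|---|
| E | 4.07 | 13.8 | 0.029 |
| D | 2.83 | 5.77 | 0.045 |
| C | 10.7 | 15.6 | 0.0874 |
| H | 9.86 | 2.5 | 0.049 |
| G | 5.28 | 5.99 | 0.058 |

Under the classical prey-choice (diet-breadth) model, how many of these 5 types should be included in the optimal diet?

E/h in descending order: H 3.94, G 0.881, C 0.686, D 0.49, E 0.295 kJ/s. The optimal diet is the largest prefix of this list for which every included type satisfies E_i/h_i > R on the types above it.
Rate on top 1: 0.4304. G: 0.881 > 0.4304 → include.
Rate on top 2: 0.537. C: 0.686 > 0.537 → include.
Rate on top 3: 0.6087. D: 0.49 < 0.6087 → exclude; stop.
Optimal diet: H, G, C — 3 of 5 types.

3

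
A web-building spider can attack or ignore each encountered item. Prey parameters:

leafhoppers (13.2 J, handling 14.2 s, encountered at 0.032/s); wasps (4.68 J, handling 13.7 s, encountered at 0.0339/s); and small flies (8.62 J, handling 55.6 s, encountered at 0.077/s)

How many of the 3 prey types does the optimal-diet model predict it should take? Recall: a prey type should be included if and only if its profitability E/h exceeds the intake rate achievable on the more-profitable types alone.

2

Profitabilities (E/h, J/s): leafhoppers 0.93, wasps 0.342, small flies 0.155. Add prey in this order while the next type's profitability exceeds the intake rate on those already taken.
Rate on top 1: 0.2904. wasps: 0.342 > 0.2904 → include.
Rate on top 2: 0.3028. small flies: 0.155 < 0.3028 → exclude; stop.
Optimal diet: leafhoppers, wasps — 2 of 3 types.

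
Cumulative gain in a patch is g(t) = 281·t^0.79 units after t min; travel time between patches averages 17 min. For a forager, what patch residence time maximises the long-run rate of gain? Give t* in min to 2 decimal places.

63.95 min

Maximise g(t)/(T+t): set derivative to zero → g'(t)(T+t) = g(t).
g'(t) = 0.79·281·t^-0.21. Setting 0.79·281·t^-0.21 = 281·t^0.79/(17+t) gives 0.79(17+t) = t, so 0.21·t = 0.79×17.
t* = 0.79×17/0.21 = 63.95 min.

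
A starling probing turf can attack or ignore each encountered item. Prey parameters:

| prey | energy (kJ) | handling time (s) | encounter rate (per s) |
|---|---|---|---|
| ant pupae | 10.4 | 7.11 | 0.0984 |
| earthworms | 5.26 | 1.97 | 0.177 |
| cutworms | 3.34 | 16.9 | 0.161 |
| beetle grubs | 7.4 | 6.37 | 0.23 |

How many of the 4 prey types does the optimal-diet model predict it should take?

3

Rank by E/h (kJ/s): earthworms 2.67, ant pupae 1.46, beetle grubs 1.16, cutworms 0.198. Include each in turn until the next type's E/h falls below the running intake rate.
Rate on top 1: 0.6903. ant pupae: 1.46 > 0.6903 → include.
Rate on top 2: 0.9541. beetle grubs: 1.16 > 0.9541 → include.
Rate on top 3: 1.041. cutworms: 0.198 < 1.041 → exclude; stop.
Optimal diet: earthworms, ant pupae, beetle grubs — 3 of 4 types.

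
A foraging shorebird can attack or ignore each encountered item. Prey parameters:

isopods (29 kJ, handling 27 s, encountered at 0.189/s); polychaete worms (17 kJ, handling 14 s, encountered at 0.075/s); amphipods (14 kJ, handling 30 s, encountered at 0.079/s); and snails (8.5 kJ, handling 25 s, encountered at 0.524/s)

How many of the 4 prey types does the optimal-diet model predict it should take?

Profitabilities (E/h, kJ/s): polychaete worms 1.21, isopods 1.07, amphipods 0.467, snails 0.34. Add prey in this order while the next type's profitability exceeds the intake rate on those already taken.
Rate on top 1: 0.622. isopods: 1.07 > 0.622 → include.
Rate on top 2: 0.9445. amphipods: 0.467 < 0.9445 → exclude; stop.
Optimal diet: polychaete worms, isopods — 2 of 4 types.

2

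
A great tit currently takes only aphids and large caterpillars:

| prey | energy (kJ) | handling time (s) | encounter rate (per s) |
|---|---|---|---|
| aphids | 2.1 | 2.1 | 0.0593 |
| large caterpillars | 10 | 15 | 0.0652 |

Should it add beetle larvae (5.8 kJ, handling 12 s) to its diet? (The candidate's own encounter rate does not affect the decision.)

Intake rate on the current diet: R = (0.0593×2.1 + 0.0652×10) / (1 + 0.0593×2.1 + 0.0652×15) = 0.7765/2.103 = 0.3693 kJ/s.
beetle larvae: E/h = 5.8/12 = 0.4833 kJ/s.
0.4833 > 0.3693, so adding beetle larvae raises the average — include it.

Yes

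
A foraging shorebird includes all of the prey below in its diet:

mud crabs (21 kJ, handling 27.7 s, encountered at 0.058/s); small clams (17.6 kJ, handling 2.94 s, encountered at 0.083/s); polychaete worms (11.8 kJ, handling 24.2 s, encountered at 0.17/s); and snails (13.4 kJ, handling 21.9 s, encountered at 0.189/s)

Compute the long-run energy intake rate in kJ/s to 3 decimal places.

0.650 kJ/s

Energy encountered per unit search time: 0.058×21 + 0.083×17.6 + 0.17×11.8 + 0.189×13.4 = 7.217 kJ/s.
Handling time per unit search time: 0.058×27.7 + 0.083×2.94 + 0.17×24.2 + 0.189×21.9 = 10.1.
Rate = 7.217/(1 + 10.1) = 0.65 kJ/s.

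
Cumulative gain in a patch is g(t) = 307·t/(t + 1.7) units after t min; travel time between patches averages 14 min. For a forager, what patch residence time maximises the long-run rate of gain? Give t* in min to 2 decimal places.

4.88 min

Maximise g(t)/(T+t): set derivative to zero → g'(t)(T+t) = g(t).
g'(t) = 307·1.7/(t + 1.7)². Setting 307·1.7/(t+1.7)² = 307t/[(t+1.7)(14+t)] gives 1.7(14+t) = t(t+1.7), so t² = 1.7×14 = 23.8.
t* = √23.8 = 4.879 min.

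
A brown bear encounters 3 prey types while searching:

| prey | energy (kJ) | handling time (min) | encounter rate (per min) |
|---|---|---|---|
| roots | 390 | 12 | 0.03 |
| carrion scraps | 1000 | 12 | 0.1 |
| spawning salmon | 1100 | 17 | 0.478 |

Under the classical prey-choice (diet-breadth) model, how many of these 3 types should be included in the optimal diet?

2

Rank by E/h (kJ/min): carrion scraps 83.3, spawning salmon 64.7, roots 32.5. Include each in turn until the next type's E/h falls below the running intake rate.
Rate on top 1: 45.45. spawning salmon: 64.7 > 45.45 → include.
Rate on top 2: 60.6. roots: 32.5 < 60.6 → exclude; stop.
Optimal diet: carrion scraps, spawning salmon — 2 of 3 types.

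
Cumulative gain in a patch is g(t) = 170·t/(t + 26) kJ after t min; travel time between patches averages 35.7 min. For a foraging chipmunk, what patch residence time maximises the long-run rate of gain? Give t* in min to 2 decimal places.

By the marginal value theorem, leave when the instantaneous gain rate g'(t) equals the habitat-wide average g(t)/(T + t).
g'(t) = 170·26/(t + 26)². Setting 170·26/(t+26)² = 170t/[(t+26)(35.7+t)] gives 26(35.7+t) = t(t+26), so t² = 26×35.7 = 928.2.
t* = √928.2 = 30.47 min.

30.47 min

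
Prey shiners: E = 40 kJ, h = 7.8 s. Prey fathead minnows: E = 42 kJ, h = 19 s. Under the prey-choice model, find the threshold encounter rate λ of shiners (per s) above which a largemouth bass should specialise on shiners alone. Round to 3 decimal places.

0.097 per s

Drop fathead minnows once their profitability E₂/h₂ falls below the rate achievable on shiners alone: E₂/h₂ = λE₁/(1 + λh₁).
Solve for λ: λE₁h₂ = E₂(1 + λh₁) → λ(E₁h₂ − E₂h₁) = E₂ → λ = E₂/(E₁h₂ − E₂h₁).
λ = 42/(40×19 − 42×7.8) = 42/432.4 = 0.09713 per s.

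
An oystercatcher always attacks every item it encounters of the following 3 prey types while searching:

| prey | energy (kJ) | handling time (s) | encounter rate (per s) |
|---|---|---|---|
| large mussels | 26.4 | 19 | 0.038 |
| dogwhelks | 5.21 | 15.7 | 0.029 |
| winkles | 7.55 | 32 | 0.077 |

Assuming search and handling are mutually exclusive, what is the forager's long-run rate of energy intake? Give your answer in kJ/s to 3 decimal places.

Energy encountered per unit search time: 0.038×26.4 + 0.029×5.21 + 0.077×7.55 = 1.736 kJ/s.
Handling time per unit search time: 0.038×19 + 0.029×15.7 + 0.077×32 = 3.641.
Rate = 1.736/(1 + 3.641) = 0.374 kJ/s.

0.374 kJ/s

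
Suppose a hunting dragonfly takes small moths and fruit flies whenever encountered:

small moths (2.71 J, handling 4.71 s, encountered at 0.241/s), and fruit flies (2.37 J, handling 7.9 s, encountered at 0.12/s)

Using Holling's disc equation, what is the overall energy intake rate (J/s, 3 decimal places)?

0.304 J/s

Energy encountered per unit search time: 0.241×2.71 + 0.12×2.37 = 0.9375 J/s.
Handling time per unit search time: 0.241×4.71 + 0.12×7.9 = 2.083.
Rate = 0.9375/(1 + 2.083) = 0.3041 J/s.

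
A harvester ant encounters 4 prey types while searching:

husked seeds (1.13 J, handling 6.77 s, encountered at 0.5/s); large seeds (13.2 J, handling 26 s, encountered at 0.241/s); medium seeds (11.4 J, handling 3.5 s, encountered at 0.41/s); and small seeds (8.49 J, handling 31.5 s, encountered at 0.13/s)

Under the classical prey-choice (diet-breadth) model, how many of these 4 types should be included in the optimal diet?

E/h in descending order: medium seeds 3.26, large seeds 0.508, small seeds 0.27, husked seeds 0.167 J/s. The optimal diet is the largest prefix of this list for which every included type satisfies E_i/h_i > R on the types above it.
Rate on top 1: 1.92. large seeds: 0.508 < 1.92 → exclude; stop.
Optimal diet: medium seeds — 1 of 4 types.

1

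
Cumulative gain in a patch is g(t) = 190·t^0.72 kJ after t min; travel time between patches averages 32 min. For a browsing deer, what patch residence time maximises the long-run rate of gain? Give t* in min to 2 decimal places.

82.29 min

Optimal t* satisfies g'(t*) = g(t*)/(T + t*).
g'(t) = 0.72·190·t^-0.28. Setting 0.72·190·t^-0.28 = 190·t^0.72/(32+t) gives 0.72(32+t) = t, so 0.28·t = 0.72×32.
t* = 0.72×32/0.28 = 82.29 min.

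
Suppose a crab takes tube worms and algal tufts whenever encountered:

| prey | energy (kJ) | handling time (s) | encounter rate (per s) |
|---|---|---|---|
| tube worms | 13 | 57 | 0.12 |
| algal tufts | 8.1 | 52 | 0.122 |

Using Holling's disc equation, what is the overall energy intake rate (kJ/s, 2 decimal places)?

0.18 kJ/s

R = Σλ_iE_i / (1 + Σλ_ih_i)
Numerator: 0.12×13 + 0.122×8.1 = 2.548
Denominator: 1 + 0.12×57 + 0.122×52 = 14.18
R = 2.548/14.18 = 0.1797 kJ/s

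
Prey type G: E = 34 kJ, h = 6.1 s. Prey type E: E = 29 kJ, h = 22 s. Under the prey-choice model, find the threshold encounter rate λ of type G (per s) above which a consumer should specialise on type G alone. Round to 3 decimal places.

The zero-one rule: include type E iff E₂/h₂ > λE₁/(1+λh₁). Equality gives the switch point.
λE₁h₂ = E₂ + λE₂h₁ ⇒ λ = E₂/(E₁h₂ − E₂h₁) = 29/(748 − 176.9) = 0.05078 per s.

0.051 per s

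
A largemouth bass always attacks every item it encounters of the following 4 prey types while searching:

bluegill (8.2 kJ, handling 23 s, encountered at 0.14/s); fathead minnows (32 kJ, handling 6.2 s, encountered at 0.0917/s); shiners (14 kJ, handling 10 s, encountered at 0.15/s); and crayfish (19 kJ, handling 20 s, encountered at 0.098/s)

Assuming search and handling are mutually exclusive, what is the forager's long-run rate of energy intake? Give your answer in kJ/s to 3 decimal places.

0.975 kJ/s

R = Σλ_iE_i / (1 + Σλ_ih_i)
Numerator: 0.14×8.2 + 0.0917×32 + 0.15×14 + 0.098×19 = 8.044
Denominator: 1 + 0.14×23 + 0.0917×6.2 + 0.15×10 + 0.098×20 = 8.249
R = 8.044/8.249 = 0.9753 kJ/s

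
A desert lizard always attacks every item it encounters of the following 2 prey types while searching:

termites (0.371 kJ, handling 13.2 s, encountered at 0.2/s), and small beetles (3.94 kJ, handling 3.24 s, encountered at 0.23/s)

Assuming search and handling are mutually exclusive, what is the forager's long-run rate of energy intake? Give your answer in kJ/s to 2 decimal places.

0.22 kJ/s

R = Σλ_iE_i / (1 + Σλ_ih_i)
Numerator: 0.2×0.371 + 0.23×3.94 = 0.9804
Denominator: 1 + 0.2×13.2 + 0.23×3.24 = 4.385
R = 0.9804/4.385 = 0.2236 kJ/s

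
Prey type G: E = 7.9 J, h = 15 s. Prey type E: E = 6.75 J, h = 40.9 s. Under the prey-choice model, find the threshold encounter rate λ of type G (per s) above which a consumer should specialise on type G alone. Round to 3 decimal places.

0.030 per s

Drop type E once their profitability E₂/h₂ falls below the rate achievable on type G alone: E₂/h₂ = λE₁/(1 + λh₁).
Solve for λ: λE₁h₂ = E₂(1 + λh₁) → λ(E₁h₂ − E₂h₁) = E₂ → λ = E₂/(E₁h₂ − E₂h₁).
λ = 6.75/(7.9×40.9 − 6.75×15) = 6.75/221.9 = 0.03042 per s.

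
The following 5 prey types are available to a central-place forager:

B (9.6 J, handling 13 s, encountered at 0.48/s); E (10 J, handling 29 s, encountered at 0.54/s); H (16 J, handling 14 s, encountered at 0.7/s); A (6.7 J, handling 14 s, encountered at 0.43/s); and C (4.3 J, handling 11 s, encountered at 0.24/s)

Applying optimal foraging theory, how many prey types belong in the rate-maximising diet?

1

Rank by E/h (J/s): H 1.14, B 0.738, A 0.479, C 0.391, E 0.345. Include each in turn until the next type's E/h falls below the running intake rate.
Rate on top 1: 1.037. B: 0.738 < 1.037 → exclude; stop.
Optimal diet: H — 1 of 5 types.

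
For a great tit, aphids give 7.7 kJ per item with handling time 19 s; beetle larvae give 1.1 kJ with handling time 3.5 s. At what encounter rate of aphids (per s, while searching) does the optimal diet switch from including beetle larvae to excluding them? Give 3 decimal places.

0.182 per s

The zero-one rule: include beetle larvae iff E₂/h₂ > λE₁/(1+λh₁). Equality gives the switch point.
λE₁h₂ = E₂ + λE₂h₁ ⇒ λ = E₂/(E₁h₂ − E₂h₁) = 1.1/(26.95 − 20.9) = 0.1818 per s.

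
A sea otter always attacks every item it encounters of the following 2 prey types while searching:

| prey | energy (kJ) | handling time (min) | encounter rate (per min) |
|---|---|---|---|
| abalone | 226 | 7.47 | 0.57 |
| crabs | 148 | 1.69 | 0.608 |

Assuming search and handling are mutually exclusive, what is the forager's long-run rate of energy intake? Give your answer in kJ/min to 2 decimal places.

34.81 kJ/min

Energy encountered per unit search time: 0.57×226 + 0.608×148 = 218.8 kJ/min.
Handling time per unit search time: 0.57×7.47 + 0.608×1.69 = 5.285.
Rate = 218.8/(1 + 5.285) = 34.81 kJ/min.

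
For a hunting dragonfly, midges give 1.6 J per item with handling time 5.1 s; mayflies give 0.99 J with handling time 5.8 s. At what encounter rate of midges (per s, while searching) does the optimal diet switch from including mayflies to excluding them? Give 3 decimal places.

0.234 per s

At the threshold, the rate on midges alone equals the profitability of mayflies: λ·1.6/(1 + λ·5.1) = 0.99/5.8 = 0.1707.
Rearranging, λ(1.6 − 0.1707×5.1) = 0.1707, so λ = 0.1707/0.7295 = 0.234 per s.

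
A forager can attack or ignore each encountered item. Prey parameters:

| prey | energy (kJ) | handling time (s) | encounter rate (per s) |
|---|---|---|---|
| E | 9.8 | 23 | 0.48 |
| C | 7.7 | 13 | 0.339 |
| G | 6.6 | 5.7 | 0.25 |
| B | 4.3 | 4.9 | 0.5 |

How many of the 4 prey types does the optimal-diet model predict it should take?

Rank by E/h (kJ/s): G 1.16, B 0.878, C 0.592, E 0.426. Include each in turn until the next type's E/h falls below the running intake rate.
Rate on top 1: 0.6804. B: 0.878 > 0.6804 → include.
Rate on top 2: 0.7795. C: 0.592 < 0.7795 → exclude; stop.
Optimal diet: G, B — 2 of 4 types.

2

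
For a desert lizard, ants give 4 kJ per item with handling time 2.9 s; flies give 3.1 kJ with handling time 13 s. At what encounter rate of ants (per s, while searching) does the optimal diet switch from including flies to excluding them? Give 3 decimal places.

The zero-one rule: include flies iff E₂/h₂ > λE₁/(1+λh₁). Equality gives the switch point.
λE₁h₂ = E₂ + λE₂h₁ ⇒ λ = E₂/(E₁h₂ − E₂h₁) = 3.1/(52 − 8.99) = 0.07208 per s.

0.072 per s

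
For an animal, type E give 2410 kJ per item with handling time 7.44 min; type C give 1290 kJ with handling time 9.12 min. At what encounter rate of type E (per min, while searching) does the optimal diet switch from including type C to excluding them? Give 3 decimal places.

0.104 per min

Drop type C once their profitability E₂/h₂ falls below the rate achievable on type E alone: E₂/h₂ = λE₁/(1 + λh₁).
Solve for λ: λE₁h₂ = E₂(1 + λh₁) → λ(E₁h₂ − E₂h₁) = E₂ → λ = E₂/(E₁h₂ − E₂h₁).
λ = 1290/(2410×9.12 − 1290×7.44) = 1290/1.238e+04 = 0.1042 per min.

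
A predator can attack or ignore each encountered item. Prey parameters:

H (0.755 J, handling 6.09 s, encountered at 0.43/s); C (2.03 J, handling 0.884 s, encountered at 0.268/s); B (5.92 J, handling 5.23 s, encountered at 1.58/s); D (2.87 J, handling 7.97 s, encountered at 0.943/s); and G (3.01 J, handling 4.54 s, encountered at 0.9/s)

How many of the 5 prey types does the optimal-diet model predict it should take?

2

Profitabilities (E/h, J/s): C 2.3, B 1.13, G 0.663, D 0.36, H 0.124. Add prey in this order while the next type's profitability exceeds the intake rate on those already taken.
Rate on top 1: 0.4398. B: 1.13 > 0.4398 → include.
Rate on top 2: 1.042. G: 0.663 < 1.042 → exclude; stop.
Optimal diet: C, B — 2 of 5 types.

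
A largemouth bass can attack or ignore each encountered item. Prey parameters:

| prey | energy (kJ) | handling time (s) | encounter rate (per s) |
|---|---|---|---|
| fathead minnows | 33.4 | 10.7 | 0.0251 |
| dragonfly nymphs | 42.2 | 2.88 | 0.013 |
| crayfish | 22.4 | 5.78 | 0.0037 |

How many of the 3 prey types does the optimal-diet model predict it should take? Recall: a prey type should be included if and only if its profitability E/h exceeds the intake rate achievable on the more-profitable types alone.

3

E/h in descending order: dragonfly nymphs 14.7, crayfish 3.88, fathead minnows 3.12 kJ/s. The optimal diet is the largest prefix of this list for which every included type satisfies E_i/h_i > R on the types above it.
Rate on top 1: 0.5288. crayfish: 3.88 > 0.5288 → include.
Rate on top 2: 0.5964. fathead minnows: 3.12 > 0.5964 → include.
Optimal diet: dragonfly nymphs, crayfish, fathead minnows — 3 of 3 types.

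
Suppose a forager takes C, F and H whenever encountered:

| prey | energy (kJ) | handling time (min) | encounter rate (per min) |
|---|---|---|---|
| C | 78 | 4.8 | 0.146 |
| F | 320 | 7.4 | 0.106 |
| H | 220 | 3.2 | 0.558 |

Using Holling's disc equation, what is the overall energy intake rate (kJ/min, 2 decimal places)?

39.35 kJ/min

Energy encountered per unit search time: 0.146×78 + 0.106×320 + 0.558×220 = 168.1 kJ/min.
Handling time per unit search time: 0.146×4.8 + 0.106×7.4 + 0.558×3.2 = 3.271.
Rate = 168.1/(1 + 3.271) = 39.35 kJ/min.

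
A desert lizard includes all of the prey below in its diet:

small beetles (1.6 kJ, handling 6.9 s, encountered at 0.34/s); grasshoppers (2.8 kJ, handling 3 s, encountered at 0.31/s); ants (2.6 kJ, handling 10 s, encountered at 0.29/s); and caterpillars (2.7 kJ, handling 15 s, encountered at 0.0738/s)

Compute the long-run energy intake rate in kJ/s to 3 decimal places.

0.286 kJ/s

Energy encountered per unit search time: 0.34×1.6 + 0.31×2.8 + 0.29×2.6 + 0.0738×2.7 = 2.365 kJ/s.
Handling time per unit search time: 0.34×6.9 + 0.31×3 + 0.29×10 + 0.0738×15 = 7.283.
Rate = 2.365/(1 + 7.283) = 0.2856 kJ/s.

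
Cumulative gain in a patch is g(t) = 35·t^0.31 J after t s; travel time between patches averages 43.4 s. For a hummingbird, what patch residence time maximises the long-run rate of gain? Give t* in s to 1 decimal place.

Optimal t* satisfies g'(t*) = g(t*)/(T + t*).
g'(t) = 0.31·35·t^-0.69. Setting 0.31·35·t^-0.69 = 35·t^0.31/(43.4+t) gives 0.31(43.4+t) = t, so 0.69·t = 0.31×43.4.
t* = 0.31×43.4/0.69 = 19.5 s.

19.5 s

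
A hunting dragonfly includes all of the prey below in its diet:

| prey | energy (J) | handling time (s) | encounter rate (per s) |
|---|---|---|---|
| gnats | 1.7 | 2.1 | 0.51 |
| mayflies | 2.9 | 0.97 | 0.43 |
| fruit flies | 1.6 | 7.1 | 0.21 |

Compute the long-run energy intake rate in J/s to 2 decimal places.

0.62 J/s

Energy encountered per unit search time: 0.51×1.7 + 0.43×2.9 + 0.21×1.6 = 2.45 J/s.
Handling time per unit search time: 0.51×2.1 + 0.43×0.97 + 0.21×7.1 = 2.979.
Rate = 2.45/(1 + 2.979) = 0.6157 J/s.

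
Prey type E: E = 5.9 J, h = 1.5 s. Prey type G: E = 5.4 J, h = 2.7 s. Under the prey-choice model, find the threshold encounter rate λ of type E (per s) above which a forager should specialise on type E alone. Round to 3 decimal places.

0.690 per s

At the threshold, the rate on type E alone equals the profitability of type G: λ·5.9/(1 + λ·1.5) = 5.4/2.7 = 2.
Rearranging, λ(5.9 − 2×1.5) = 2, so λ = 2/2.9 = 0.6897 per s.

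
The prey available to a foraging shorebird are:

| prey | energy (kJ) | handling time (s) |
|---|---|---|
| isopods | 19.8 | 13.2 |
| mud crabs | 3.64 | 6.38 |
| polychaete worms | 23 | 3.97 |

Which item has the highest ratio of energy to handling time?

polychaete worms

Profitability E/h (kJ/s): isopods = 19.8/13.2 = 1.5, mud crabs = 3.64/6.38 = 0.571, polychaete worms = 23/3.97 = 5.79.
Ranked: polychaete worms > isopods > mud crabs.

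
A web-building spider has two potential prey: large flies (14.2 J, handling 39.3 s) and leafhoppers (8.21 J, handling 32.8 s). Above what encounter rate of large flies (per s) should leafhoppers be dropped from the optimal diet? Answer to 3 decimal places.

The zero-one rule: include leafhoppers iff E₂/h₂ > λE₁/(1+λh₁). Equality gives the switch point.
λE₁h₂ = E₂ + λE₂h₁ ⇒ λ = E₂/(E₁h₂ − E₂h₁) = 8.21/(465.8 − 322.7) = 0.05737 per s.

0.057 per s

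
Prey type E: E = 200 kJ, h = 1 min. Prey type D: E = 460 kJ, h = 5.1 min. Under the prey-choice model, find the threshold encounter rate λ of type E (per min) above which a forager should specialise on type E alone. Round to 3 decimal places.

0.821 per min

At the threshold, the rate on type E alone equals the profitability of type D: λ·200/(1 + λ·1) = 460/5.1 = 90.2.
Rearranging, λ(200 − 90.2×1) = 90.2, so λ = 90.2/109.8 = 0.8214 per min.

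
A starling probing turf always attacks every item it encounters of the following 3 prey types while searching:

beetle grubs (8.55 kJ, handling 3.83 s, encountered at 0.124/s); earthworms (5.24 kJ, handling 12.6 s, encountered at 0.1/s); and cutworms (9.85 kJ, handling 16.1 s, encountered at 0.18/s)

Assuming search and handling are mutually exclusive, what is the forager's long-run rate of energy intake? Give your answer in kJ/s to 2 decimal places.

0.60 kJ/s

Energy encountered per unit search time: 0.124×8.55 + 0.1×5.24 + 0.18×9.85 = 3.357 kJ/s.
Handling time per unit search time: 0.124×3.83 + 0.1×12.6 + 0.18×16.1 = 4.633.
Rate = 3.357/(1 + 4.633) = 0.596 kJ/s.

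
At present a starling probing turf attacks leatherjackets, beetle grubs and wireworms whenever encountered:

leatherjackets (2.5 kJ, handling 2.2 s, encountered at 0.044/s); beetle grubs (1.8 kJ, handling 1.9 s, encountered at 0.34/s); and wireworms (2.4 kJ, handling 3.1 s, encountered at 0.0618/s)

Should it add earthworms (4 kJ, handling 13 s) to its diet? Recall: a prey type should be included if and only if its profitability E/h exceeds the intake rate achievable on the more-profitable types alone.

On leatherjackets, beetle grubs and wireworms alone, R = ΣλE/(1+Σλh) = 0.8703/1.934 = 0.4499 kJ/s.
earthworms: E/h = 4/13 = 0.3077 kJ/s.
Since 0.3077 < R, time spent handling earthworms is better spent searching.

No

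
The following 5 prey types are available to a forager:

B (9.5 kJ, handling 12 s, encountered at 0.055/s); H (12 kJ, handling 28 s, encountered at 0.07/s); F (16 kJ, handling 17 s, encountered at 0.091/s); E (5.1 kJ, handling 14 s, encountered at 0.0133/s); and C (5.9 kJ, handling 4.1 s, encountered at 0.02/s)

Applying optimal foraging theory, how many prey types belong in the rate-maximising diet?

E/h in descending order: C 1.44, F 0.941, B 0.792, H 0.429, E 0.364 kJ/s. The optimal diet is the largest prefix of this list for which every included type satisfies E_i/h_i > R on the types above it.
Rate on top 1: 0.1091. F: 0.941 > 0.1091 → include.
Rate on top 2: 0.5987. B: 0.792 > 0.5987 → include.
Rate on top 3: 0.6374. H: 0.429 < 0.6374 → exclude; stop.
Optimal diet: C, F, B — 3 of 5 types.

3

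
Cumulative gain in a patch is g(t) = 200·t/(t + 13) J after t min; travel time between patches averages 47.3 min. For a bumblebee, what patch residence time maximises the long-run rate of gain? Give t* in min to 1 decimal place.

By the marginal value theorem, leave when the instantaneous gain rate g'(t) equals the habitat-wide average g(t)/(T + t).
g'(t) = 200·13/(t + 13)². Setting 200·13/(t+13)² = 200t/[(t+13)(47.3+t)] gives 13(47.3+t) = t(t+13), so t² = 13×47.3 = 614.9.
t* = √614.9 = 24.8 min.

24.8 min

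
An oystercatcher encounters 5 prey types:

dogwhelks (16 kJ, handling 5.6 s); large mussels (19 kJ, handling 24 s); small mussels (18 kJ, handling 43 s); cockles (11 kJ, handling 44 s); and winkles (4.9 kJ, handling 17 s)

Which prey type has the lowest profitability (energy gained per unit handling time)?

cockles

Profitability E/h (kJ/s): dogwhelks = 16/5.6 = 2.86, large mussels = 19/24 = 0.792, small mussels = 18/43 = 0.419, cockles = 11/44 = 0.25, winkles = 4.9/17 = 0.288.
Ranked: dogwhelks > large mussels > small mussels > winkles > cockles.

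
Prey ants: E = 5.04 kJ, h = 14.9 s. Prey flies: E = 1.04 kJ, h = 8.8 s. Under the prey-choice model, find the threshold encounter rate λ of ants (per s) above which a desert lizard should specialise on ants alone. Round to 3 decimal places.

Drop flies once their profitability E₂/h₂ falls below the rate achievable on ants alone: E₂/h₂ = λE₁/(1 + λh₁).
Solve for λ: λE₁h₂ = E₂(1 + λh₁) → λ(E₁h₂ − E₂h₁) = E₂ → λ = E₂/(E₁h₂ − E₂h₁).
λ = 1.04/(5.04×8.8 − 1.04×14.9) = 1.04/28.86 = 0.03604 per s.

0.036 per s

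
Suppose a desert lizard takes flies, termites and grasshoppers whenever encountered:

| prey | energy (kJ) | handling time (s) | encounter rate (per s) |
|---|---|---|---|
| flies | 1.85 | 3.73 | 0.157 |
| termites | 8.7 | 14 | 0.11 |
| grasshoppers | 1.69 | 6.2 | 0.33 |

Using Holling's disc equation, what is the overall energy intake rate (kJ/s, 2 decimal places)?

0.35 kJ/s

R = (0.157×1.85 + 0.11×8.7 + 0.33×1.69) / (1 + 0.157×3.73 + 0.11×14 + 0.33×6.2) = 1.805/5.172 = 0.349 kJ/s.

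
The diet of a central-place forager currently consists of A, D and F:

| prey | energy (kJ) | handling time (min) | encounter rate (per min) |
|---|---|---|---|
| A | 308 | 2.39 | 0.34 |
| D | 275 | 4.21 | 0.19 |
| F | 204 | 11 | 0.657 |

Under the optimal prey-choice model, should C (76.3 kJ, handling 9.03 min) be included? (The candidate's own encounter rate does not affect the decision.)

No

Current rate: (0.34×308 + 0.19×275 + 0.657×204)/(1 + 0.34×2.39 + 0.19×4.21 + 0.657×11) = 29.57 kJ/min.
C: E/h = 76.3/9.03 = 8.45 kJ/min.
8.45 < 29.57, so adding C would lower the average — exclude it.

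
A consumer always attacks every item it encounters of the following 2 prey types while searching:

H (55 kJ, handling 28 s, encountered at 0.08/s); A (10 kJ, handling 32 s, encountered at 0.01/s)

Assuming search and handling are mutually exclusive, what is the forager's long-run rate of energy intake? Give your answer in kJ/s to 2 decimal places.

R = (0.08×55 + 0.01×10) / (1 + 0.08×28 + 0.01×32) = 4.5/3.56 = 1.264 kJ/s.

1.26 kJ/s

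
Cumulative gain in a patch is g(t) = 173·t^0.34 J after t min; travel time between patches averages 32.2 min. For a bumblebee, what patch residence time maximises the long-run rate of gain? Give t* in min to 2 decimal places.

Optimal t* satisfies g'(t*) = g(t*)/(T + t*).
g'(t) = 0.34·173·t^-0.66. Setting 0.34·173·t^-0.66 = 173·t^0.34/(32.2+t) gives 0.34(32.2+t) = t, so 0.66·t = 0.34×32.2.
t* = 0.34×32.2/0.66 = 16.59 min.

16.59 min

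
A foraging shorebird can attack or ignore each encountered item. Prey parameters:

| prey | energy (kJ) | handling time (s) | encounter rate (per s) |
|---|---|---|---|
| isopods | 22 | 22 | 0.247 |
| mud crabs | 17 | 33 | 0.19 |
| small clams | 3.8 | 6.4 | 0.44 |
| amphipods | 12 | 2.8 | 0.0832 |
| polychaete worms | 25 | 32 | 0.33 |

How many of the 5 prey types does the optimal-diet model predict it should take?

Profitabilities (E/h, kJ/s): amphipods 4.29, isopods 1, polychaete worms 0.781, small clams 0.594, mud crabs 0.515. Add prey in this order while the next type's profitability exceeds the intake rate on those already taken.
Rate on top 1: 0.8098. isopods: 1 > 0.8098 → include.
Rate on top 2: 0.9648. polychaete worms: 0.781 < 0.9648 → exclude; stop.
Optimal diet: amphipods, isopods — 2 of 5 types.

2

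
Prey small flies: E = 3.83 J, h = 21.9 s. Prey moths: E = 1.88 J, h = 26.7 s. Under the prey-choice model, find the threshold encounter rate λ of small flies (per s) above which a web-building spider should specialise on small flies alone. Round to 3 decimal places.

0.031 per s

Drop moths once their profitability E₂/h₂ falls below the rate achievable on small flies alone: E₂/h₂ = λE₁/(1 + λh₁).
Solve for λ: λE₁h₂ = E₂(1 + λh₁) → λ(E₁h₂ − E₂h₁) = E₂ → λ = E₂/(E₁h₂ − E₂h₁).
λ = 1.88/(3.83×26.7 − 1.88×21.9) = 1.88/61.09 = 0.03077 per s.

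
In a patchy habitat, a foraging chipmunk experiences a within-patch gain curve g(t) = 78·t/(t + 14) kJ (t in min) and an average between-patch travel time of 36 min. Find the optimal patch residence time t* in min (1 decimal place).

22.4 min

Maximise g(t)/(T+t): set derivative to zero → g'(t)(T+t) = g(t).
g'(t) = 78·14/(t + 14)². Setting 78·14/(t+14)² = 78t/[(t+14)(36+t)] gives 14(36+t) = t(t+14), so t² = 14×36 = 504.
t* = √504 = 22.45 min.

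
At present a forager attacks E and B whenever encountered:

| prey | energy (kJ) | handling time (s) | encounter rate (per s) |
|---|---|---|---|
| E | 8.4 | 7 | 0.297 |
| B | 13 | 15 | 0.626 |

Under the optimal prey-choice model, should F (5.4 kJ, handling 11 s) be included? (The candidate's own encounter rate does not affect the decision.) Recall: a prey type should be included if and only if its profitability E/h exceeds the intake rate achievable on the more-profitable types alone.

No

Intake rate on the current diet: R = (0.297×8.4 + 0.626×13) / (1 + 0.297×7 + 0.626×15) = 10.63/12.47 = 0.8527 kJ/s.
F: E/h = 5.4/11 = 0.4909 kJ/s.
0.4909 < 0.8527, so adding F would lower the average — exclude it.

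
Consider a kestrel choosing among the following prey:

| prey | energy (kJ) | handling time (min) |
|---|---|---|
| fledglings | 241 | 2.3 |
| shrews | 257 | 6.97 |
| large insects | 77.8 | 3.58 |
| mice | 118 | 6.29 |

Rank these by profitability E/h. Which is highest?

fledglings

Profitability E/h (kJ/min): fledglings = 241/2.3 = 105, shrews = 257/6.97 = 36.9, large insects = 77.8/3.58 = 21.7, mice = 118/6.29 = 18.8.
Ranked: fledglings > shrews > large insects > mice.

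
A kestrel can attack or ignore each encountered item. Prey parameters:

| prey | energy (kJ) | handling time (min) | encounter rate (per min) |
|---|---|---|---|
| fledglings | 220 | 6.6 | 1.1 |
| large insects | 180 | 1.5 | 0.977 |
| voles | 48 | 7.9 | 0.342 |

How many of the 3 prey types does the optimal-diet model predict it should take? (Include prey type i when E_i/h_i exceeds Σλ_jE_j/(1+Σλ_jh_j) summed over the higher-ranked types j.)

1

Profitabilities (E/h, kJ/min): large insects 120, fledglings 33.3, voles 6.08. Add prey in this order while the next type's profitability exceeds the intake rate on those already taken.
Rate on top 1: 71.33. fledglings: 33.3 < 71.33 → exclude; stop.
Optimal diet: large insects — 1 of 3 types.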